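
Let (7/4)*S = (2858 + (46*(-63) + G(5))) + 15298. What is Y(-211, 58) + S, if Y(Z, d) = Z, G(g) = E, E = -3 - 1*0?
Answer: 59543/7 ≈ 8506.1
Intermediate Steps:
E = -3 (E = -3 + 0 = -3)
G(g) = -3
S = 61020/7 (S = 4*((2858 + (46*(-63) - 3)) + 15298)/7 = 4*((2858 + (-2898 - 3)) + 15298)/7 = 4*((2858 - 2901) + 15298)/7 = 4*(-43 + 15298)/7 = (4/7)*15255 = 61020/7 ≈ 8717.1)
Y(-211, 58) + S = -211 + 61020/7 = 59543/7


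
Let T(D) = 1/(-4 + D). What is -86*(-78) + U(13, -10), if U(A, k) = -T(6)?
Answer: 13415/2 ≈ 6707.5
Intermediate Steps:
U(A, k) = -½ (U(A, k) = -1/(-4 + 6) = -1/2 = -1*½ = -½)
-86*(-78) + U(13, -10) = -86*(-78) - ½ = 6708 - ½ = 13415/2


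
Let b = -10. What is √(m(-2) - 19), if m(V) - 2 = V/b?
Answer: 2*I*√105/5 ≈ 4.0988*I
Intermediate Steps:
m(V) = 2 - V/10 (m(V) = 2 + V/(-10) = 2 + V*(-⅒) = 2 - V/10)
√(m(-2) - 19) = √((2 - ⅒*(-2)) - 19) = √((2 + ⅕) - 19) = √(11/5 - 19) = √(-84/5) = 2*I*√105/5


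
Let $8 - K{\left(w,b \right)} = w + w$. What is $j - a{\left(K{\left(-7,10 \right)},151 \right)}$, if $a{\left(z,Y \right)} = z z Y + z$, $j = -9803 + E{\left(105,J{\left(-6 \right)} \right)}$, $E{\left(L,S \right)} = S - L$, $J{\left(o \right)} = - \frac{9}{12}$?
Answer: $- \frac{332059}{4} \approx -83015.0$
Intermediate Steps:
$J{\left(o \right)} = - \frac{3}{4}$ ($J{\left(o \right)} = \left(-9\right) \frac{1}{12} = - \frac{3}{4}$)
$K{\left(w,b \right)} = 8 - 2 w$ ($K{\left(w,b \right)} = 8 - \left(w + w\right) = 8 - 2 w$)
$j = - \frac{39635}{4}$ ($j = -9803 - \frac{423}{4} = - \frac{39635}{4} \approx -9908.8$)
$a{\left(z,Y \right)} = z + Y z^{2}$ ($a{\left(z,Y \right)} = z^{2} Y + z = Y z^{2} + z = z + Y z^{2}$)
$j - a{\left(K{\left(-7,10 \right)},151 \right)} = - \frac{39635}{4} - \left(8 - -14\right) \left(1 + 151 \left(8 - -14\right)\right) = - \frac{39635}{4} - \left(8 + 14\right) \left(1 + 151 \left(8 + 14\right)\right) = - \frac{39635}{4} - 22 \left(1 + 151 \cdot 22\right) = - \frac{39635}{4} - 22 \left(1 + 3322\right) = - \frac{39635}{4} - 22 \cdot 3323 = - \frac{39635}{4} - 73106 = - \frac{332059}{4}$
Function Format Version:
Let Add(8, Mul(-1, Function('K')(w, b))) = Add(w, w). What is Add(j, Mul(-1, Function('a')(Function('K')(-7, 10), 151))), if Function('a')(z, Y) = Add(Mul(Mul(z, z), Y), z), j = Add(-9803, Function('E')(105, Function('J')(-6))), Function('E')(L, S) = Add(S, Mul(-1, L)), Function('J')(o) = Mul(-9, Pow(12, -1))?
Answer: Rational(-332059, 4) ≈ -83015.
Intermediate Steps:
Function('J')(o) = Rational(-3, 4) (Function('J')(o) = Mul(-9, Rational(1, 12)) = Rational(-3, 4))
Function('K')(w, b) = Add(8, Mul(-2, w)) (Function('K')(w, b) = Add(8, Mul(-1, Add(w, w))) = Add(8, Mul(-1, Mul(2, w))) = Add(8, Mul(-2, w)))
j = Rational(-39635, 4) (j = Add(-9803, Add(Rational(-3, 4), Mul(-1, 105))) = Add(-9803, Add(Rational(-3, 4), -105)) = Add(-9803, Rational(-423, 4)) = Rational(-39635, 4) ≈ -9908.8)
Function('a')(z, Y) = Add(z, Mul(Y, Pow(z, 2))) (Function('a')(z, Y) = Add(Mul(Pow(z, 2), Y), z) = Add(Mul(Y, Pow(z, 2)), z) = Add(z, Mul(Y, Pow(z, 2))))
Add(j, Mul(-1, Function('a')(Function('K')(-7, 10), 151))) = Add(Rational(-39635, 4), Mul(-1, Mul(Add(8, Mul(-2, -7)), Add(1, Mul(151, Add(8, Mul(-2, -7))))))) = Add(Rational(-39635, 4), Mul(-1, Mul(Add(8, 14), Add(1, Mul(151, Add(8, 14)))))) = Add(Rational(-39635, 4), Mul(-1, Mul(22, Add(1, Mul(151, 22))))) = Add(Rational(-39635, 4), Mul(-1, Mul(22, Add(1, 3322)))) = Add(Rational(-39635, 4), Mul(-1, Mul(22, 3323))) = Add(Rational(-39635, 4), Mul(-1, 73106)) = Add(Rational(-39635, 4), -73106) = Rational(-332059, 4)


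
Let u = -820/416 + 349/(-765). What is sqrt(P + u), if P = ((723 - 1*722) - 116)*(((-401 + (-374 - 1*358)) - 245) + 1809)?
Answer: I*sqrt(8715321791410)/13260 ≈ 222.64*I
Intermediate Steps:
u = -193121/79560 (u = -820*1/416 + 349*(-1/765) = -205/104 - 349/765 = -193121/79560 ≈ -2.4274)
P = -49565 (P = ((723 - 722) - 116)*(((-401 + (-374 - 358)) - 245) + 1809) = (1 - 116)*(((-401 - 732) - 245) + 1809) = -115*((-1133 - 245) + 1809) = -115*(-1378 + 1809) = -115*431 = -49565)
sqrt(P + u) = sqrt(-49565 - 193121/79560) = sqrt(-3943584521/79560) = I*sqrt(8715321791410)/13260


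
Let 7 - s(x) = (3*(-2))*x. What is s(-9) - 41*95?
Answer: -3942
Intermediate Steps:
s(x) = 7 + 6*x (s(x) = 7 - 3*(-2)*x = 7 - (-6)*x = 7 + 6*x)
s(-9) - 41*95 = (7 + 6*(-9)) - 41*95 = (7 - 54) - 3895 = -47 - 3895 = -3942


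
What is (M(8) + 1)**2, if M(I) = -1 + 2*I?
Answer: 256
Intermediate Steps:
(M(8) + 1)**2 = ((-1 + 2*8) + 1)**2 = ((-1 + 16) + 1)**2 = (15 + 1)**2 = 16**2 = 256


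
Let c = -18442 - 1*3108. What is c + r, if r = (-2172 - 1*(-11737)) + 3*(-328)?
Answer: -12969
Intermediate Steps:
r = 8581 (r = (-2172 + 11737) - 984 = 9565 - 984 = 8581)
c = -21550 (c = -18442 - 3108 = -21550)
c + r = -21550 + 8581 = -12969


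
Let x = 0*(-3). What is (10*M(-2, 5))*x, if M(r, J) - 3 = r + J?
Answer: 0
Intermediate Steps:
x = 0
M(r, J) = 3 + J + r (M(r, J) = 3 + (r + J) = 3 + (J + r) = 3 + J + r)
(10*M(-2, 5))*x = (10*(3 + 5 - 2))*0 = (10*6)*0 = 60*0 = 0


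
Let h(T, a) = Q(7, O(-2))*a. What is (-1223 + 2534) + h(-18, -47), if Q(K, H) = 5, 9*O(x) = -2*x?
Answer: 1076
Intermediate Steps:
O(x) = -2*x/9 (O(x) = (-2*x)/9 = -2*x/9)
h(T, a) = 5*a
(-1223 + 2534) + h(-18, -47) = (-1223 + 2534) + 5*(-47) = 1311 - 235 = 1076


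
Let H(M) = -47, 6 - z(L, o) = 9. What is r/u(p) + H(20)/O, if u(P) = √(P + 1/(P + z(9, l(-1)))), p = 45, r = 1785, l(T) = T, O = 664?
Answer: -47/664 + 1785*√79422/1891 ≈ 265.95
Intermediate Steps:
z(L, o) = -3 (z(L, o) = 6 - 1*9 = 6 - 9 = -3)
u(P) = √(P + 1/(-3 + P)) (u(P) = √(P + 1/(P - 3)) = √(P + 1/(-3 + P)))
r/u(p) + H(20)/O = 1785/(√((1 + 45*(-3 + 45))/(-3 + 45))) - 47/664 = 1785/(√((1 + 45*42)/42)) - 47*1/664 = 1785/(√((1 + 1890)/42)) - 47/664 = 1785/(√((1/42)*1891)) - 47/664 = 1785/(√(1891/42)) - 47/664 = 1785/((√79422/42)) - 47/664 = 1785*(√79422/1891) - 47/664 = 1785*√79422/1891 - 47/664 = -47/664 + 1785*√79422/1891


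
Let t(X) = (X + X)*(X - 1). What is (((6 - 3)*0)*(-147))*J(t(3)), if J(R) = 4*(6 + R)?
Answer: 0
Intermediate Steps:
t(X) = 2*X*(-1 + X) (t(X) = (2*X)*(-1 + X) = 2*X*(-1 + X))
J(R) = 24 + 4*R
(((6 - 3)*0)*(-147))*J(t(3)) = (((6 - 3)*0)*(-147))*(24 + 4*(2*3*(-1 + 3))) = ((3*0)*(-147))*(24 + 4*(2*3*2)) = (0*(-147))*(24 + 4*12) = 0*(24 + 48) = 0*72 = 0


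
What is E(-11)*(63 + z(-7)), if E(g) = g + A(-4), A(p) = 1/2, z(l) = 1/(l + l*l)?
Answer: -2647/4 ≈ -661.75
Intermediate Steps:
z(l) = 1/(l + l**2)
A(p) = 1/2
E(g) = 1/2 + g (E(g) = g + 1/2 = 1/2 + g)
E(-11)*(63 + z(-7)) = (1/2 - 11)*(63 + 1/((-7)*(1 - 7))) = -21*(63 - 1/7/(-6))/2 = -21*(63 - 1/7*(-1/6))/2 = -21*(63 + 1/42)/2 = -21/2*2647/42 = -2647/4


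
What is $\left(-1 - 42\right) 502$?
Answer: $-21586$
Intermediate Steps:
$\left(-1 - 42\right) 502 = \left(-43\right) 502 = -21586$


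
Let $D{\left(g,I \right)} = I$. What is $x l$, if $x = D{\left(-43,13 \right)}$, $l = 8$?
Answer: $104$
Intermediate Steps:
$x = 13$
$x l = 13 \cdot 8 = 104$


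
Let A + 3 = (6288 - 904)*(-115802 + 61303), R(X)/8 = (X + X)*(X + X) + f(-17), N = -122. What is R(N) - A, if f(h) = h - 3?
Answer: 293898747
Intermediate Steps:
f(h) = -3 + h
R(X) = -160 + 32*X**2 (R(X) = 8*((X + X)*(X + X) + (-3 - 17)) = 8*((2*X)*(2*X) - 20) = 8*(4*X**2 - 20) = 8*(-20 + 4*X**2) = -160 + 32*X**2)
A = -293422619 (A = -3 + (6288 - 904)*(-115802 + 61303) = -3 + 5384*(-54499) = -3 - 293422616 = -293422619)
R(N) - A = (-160 + 32*(-122)**2) - 1*(-293422619) = (-160 + 32*14884) + 293422619 = (-160 + 476288) + 293422619 = 476128 + 293422619 = 293898747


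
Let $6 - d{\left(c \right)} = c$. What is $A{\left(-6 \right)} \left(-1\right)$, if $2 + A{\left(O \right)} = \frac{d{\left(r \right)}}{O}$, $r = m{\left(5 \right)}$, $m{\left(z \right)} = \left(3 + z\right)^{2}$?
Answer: $- \frac{23}{3} \approx -7.6667$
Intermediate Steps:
$r = 64$ ($r = \left(3 + 5\right)^{2} = 8^{2} = 64$)
$d{\left(c \right)} = 6 - c$
$A{\left(O \right)} = -2 - \frac{58}{O}$ ($A{\left(O \right)} = -2 + \frac{6 - 64}{O} = -2 - \frac{58}{O}$)
$A{\left(-6 \right)} \left(-1\right) = \left(-2 - \frac{58}{-6}\right) \left(-1\right) = \left(-2 - - \frac{29}{3}\right) \left(-1\right) = \left(-2 + \frac{29}{3}\right) \left(-1\right) = \frac{23}{3} \left(-1\right) = - \frac{23}{3}$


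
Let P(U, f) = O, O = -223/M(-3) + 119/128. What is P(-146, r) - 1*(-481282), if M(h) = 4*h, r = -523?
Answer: 184819781/384 ≈ 4.8130e+5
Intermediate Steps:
O = 7493/384 (O = -223/(4*(-3)) + 119/128 = -223/(-12) + 119*(1/128) = -223*(-1/12) + 119/128 = 223/12 + 119/128 = 7493/384 ≈ 19.513)
P(U, f) = 7493/384
P(-146, r) - 1*(-481282) = 7493/384 - 1*(-481282) = 7493/384 + 481282 = 184819781/384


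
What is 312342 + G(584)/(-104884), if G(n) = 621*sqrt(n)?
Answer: 312342 - 621*sqrt(146)/52442 ≈ 3.1234e+5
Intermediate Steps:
312342 + G(584)/(-104884) = 312342 + (621*sqrt(584))/(-104884) = 312342 + (621*(2*sqrt(146)))*(-1/104884) = 312342 + (1242*sqrt(146))*(-1/104884) = 312342 - 621*sqrt(146)/52442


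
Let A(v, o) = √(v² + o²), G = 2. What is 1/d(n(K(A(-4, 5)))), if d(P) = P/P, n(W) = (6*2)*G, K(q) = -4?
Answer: 1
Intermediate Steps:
A(v, o) = √(o² + v²)
n(W) = 24 (n(W) = (6*2)*2 = 12*2 = 24)
d(P) = 1
1/d(n(K(A(-4, 5)))) = 1/1 = 1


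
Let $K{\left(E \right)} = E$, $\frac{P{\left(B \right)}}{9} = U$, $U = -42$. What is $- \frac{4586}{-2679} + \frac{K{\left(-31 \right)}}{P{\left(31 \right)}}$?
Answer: $\frac{605519}{337554} \approx 1.7938$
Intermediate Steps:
$P{\left(B \right)} = -378$ ($P{\left(B \right)} = 9 \left(-42\right) = -378$)
$- \frac{4586}{-2679} + \frac{K{\left(-31 \right)}}{P{\left(31 \right)}} = - \frac{4586}{-2679} - \frac{31}{-378} = \left(-4586\right) \left(- \frac{1}{2679}\right) - - \frac{31}{378} = \frac{4586}{2679} + \frac{31}{378} = \frac{605519}{337554}$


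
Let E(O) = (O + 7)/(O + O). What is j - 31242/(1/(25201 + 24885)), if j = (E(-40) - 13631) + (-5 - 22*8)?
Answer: -125184049887/80 ≈ -1.5648e+9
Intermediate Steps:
E(O) = (7 + O)/(2*O) (E(O) = (7 + O)/((2*O)) = (7 + O)*(1/(2*O)) = (7 + O)/(2*O))
j = -1104927/80 (j = ((1/2)*(7 - 40)/(-40) - 13631) + (-5 - 22*8) = ((1/2)*(-1/40)*(-33) - 13631) + (-5 - 176) = (33/80 - 13631) - 181 = -1090447/80 - 181 = -1104927/80 ≈ -13812.)
j - 31242/(1/(25201 + 24885)) = -1104927/80 - 31242/(1/(25201 + 24885)) = -1104927/80 - 31242/(1/50086) = -1104927/80 - 31242/1/50086 = -1104927/80 - 31242*50086 = -1104927/80 - 1564786812 = -125184049887/80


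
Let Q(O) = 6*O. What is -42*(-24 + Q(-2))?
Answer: 1512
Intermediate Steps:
-42*(-24 + Q(-2)) = -42*(-24 + 6*(-2)) = -42*(-24 - 12) = -42*(-36) = 1512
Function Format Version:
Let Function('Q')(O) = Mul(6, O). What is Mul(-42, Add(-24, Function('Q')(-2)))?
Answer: 1512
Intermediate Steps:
Mul(-42, Add(-24, Function('Q')(-2))) = Mul(-42, Add(-24, Mul(6, -2))) = Mul(-42, Add(-24, -12)) = Mul(-42, -36) = 1512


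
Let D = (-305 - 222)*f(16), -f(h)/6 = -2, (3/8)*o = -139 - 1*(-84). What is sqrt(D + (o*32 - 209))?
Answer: I*sqrt(101037)/3 ≈ 105.95*I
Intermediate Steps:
o = -440/3 (o = 8*(-139 - 1*(-84))/3 = 8*(-139 + 84)/3 = (8/3)*(-55) = -440/3 ≈ -146.67)
f(h) = 12 (f(h) = -6*(-2) = 12)
D = -6324 (D = (-305 - 222)*12 = -527*12 = -6324)
sqrt(D + (o*32 - 209)) = sqrt(-6324 + (-440/3*32 - 209)) = sqrt(-6324 + (-14080/3 - 209)) = sqrt(-6324 - 14707/3) = sqrt(-33679/3) = I*sqrt(101037)/3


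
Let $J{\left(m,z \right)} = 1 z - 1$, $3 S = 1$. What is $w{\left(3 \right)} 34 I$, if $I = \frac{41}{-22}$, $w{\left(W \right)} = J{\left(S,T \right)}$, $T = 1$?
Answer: $0$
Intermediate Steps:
$S = \frac{1}{3}$ ($S = \frac{1}{3} \cdot 1 = \frac{1}{3} \approx 0.33333$)
$J{\left(m,z \right)} = -1 + z$ ($J{\left(m,z \right)} = z - 1 = -1 + z$)
$w{\left(W \right)} = 0$ ($w{\left(W \right)} = -1 + 1 = 0$)
$I = - \frac{41}{22}$ ($I = 41 \left(- \frac{1}{22}\right) = - \frac{41}{22} \approx -1.8636$)
$w{\left(3 \right)} 34 I = 0 \cdot 34 \left(- \frac{41}{22}\right) = 0 \left(- \frac{41}{22}\right) = 0$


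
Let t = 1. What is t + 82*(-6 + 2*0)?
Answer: -491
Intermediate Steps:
t + 82*(-6 + 2*0) = 1 + 82*(-6 + 2*0) = 1 + 82*(-6 + 0) = 1 + 82*(-6) = 1 - 492 = -491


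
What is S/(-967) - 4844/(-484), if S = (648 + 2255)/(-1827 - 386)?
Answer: 2591856144/258936491 ≈ 10.010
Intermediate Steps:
S = -2903/2213 (S = 2903/(-2213) = 2903*(-1/2213) = -2903/2213 ≈ -1.3118)
S/(-967) - 4844/(-484) = -2903/2213/(-967) - 4844/(-484) = -2903/2213*(-1/967) - 4844*(-1/484) = 2903/2139971 + 1211/121 = 2591856144/258936491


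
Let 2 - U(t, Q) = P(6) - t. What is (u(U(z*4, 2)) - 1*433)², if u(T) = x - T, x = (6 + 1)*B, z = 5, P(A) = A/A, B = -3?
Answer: 225625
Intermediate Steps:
P(A) = 1
x = -21 (x = (6 + 1)*(-3) = 7*(-3) = -21)
U(t, Q) = 1 + t (U(t, Q) = 2 - (1 - t) = 2 + (-1 + t) = 1 + t)
u(T) = -21 - T
(u(U(z*4, 2)) - 1*433)² = ((-21 - (1 + 5*4)) - 1*433)² = ((-21 - (1 + 20)) - 433)² = ((-21 - 1*21) - 433)² = ((-21 - 21) - 433)² = (-42 - 433)² = (-475)² = 225625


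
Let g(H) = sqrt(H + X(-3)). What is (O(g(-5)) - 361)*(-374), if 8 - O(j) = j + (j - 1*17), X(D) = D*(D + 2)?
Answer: 125664 + 748*I*sqrt(2) ≈ 1.2566e+5 + 1057.8*I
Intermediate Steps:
X(D) = D*(2 + D)
g(H) = sqrt(3 + H) (g(H) = sqrt(H - 3*(2 - 3)) = sqrt(H - 3*(-1)) = sqrt(H + 3) = sqrt(3 + H))
O(j) = 25 - 2*j (O(j) = 8 - (j + (j - 1*17)) = 8 - (j + (j - 17)) = 8 - (j + (-17 + j)) = 8 - (-17 + 2*j) = 8 + (17 - 2*j) = 25 - 2*j)
(O(g(-5)) - 361)*(-374) = ((25 - 2*sqrt(3 - 5)) - 361)*(-374) = ((25 - 2*I*sqrt(2)) - 361)*(-374) = (-336 - 2*I*sqrt(2))*(-374) = 125664 + 748*I*sqrt(2)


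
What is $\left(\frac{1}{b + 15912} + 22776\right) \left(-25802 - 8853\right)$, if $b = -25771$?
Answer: $- \frac{7781731143865}{9859} \approx -7.893 \cdot 10^{8}$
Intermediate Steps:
$\left(\frac{1}{b + 15912} + 22776\right) \left(-25802 - 8853\right) = \left(\frac{1}{-25771 + 15912} + 22776\right) \left(-25802 - 8853\right) = \left(\frac{1}{-9859} + 22776\right) \left(-34655\right) = \left(- \frac{1}{9859} + 22776\right) \left(-34655\right) = \frac{224548583}{9859} \left(-34655\right) = - \frac{7781731143865}{9859}$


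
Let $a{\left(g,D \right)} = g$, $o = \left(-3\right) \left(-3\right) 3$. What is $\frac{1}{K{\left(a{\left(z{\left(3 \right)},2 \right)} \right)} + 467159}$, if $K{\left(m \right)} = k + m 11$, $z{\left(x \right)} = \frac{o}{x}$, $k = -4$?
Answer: $\frac{1}{467254} \approx 2.1402 \cdot 10^{-6}$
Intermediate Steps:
$o = 27$ ($o = 9 \cdot 3 = 27$)
$z{\left(x \right)} = \frac{27}{x}$
$K{\left(m \right)} = -4 + 11 m$ ($K{\left(m \right)} = -4 + m 11 = -4 + 11 m$)
$\frac{1}{K{\left(a{\left(z{\left(3 \right)},2 \right)} \right)} + 467159} = \frac{1}{\left(-4 + 11 \cdot \frac{27}{3}\right) + 467159} = \frac{1}{\left(-4 + 11 \cdot 27 \cdot \frac{1}{3}\right) + 467159} = \frac{1}{\left(-4 + 11 \cdot 9\right) + 467159} = \frac{1}{\left(-4 + 99\right) + 467159} = \frac{1}{95 + 467159} = \frac{1}{467254}$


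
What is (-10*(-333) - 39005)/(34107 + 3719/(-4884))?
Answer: -174236700/166574869 ≈ -1.0460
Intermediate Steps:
(-10*(-333) - 39005)/(34107 + 3719/(-4884)) = (3330 - 39005)/(34107 + 3719*(-1/4884)) = -35675/(34107 - 3719/4884) = -35675/166574869/4884 = -35675*4884/166574869 = -174236700/166574869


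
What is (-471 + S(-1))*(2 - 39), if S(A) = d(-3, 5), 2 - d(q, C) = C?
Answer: 17538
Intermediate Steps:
d(q, C) = 2 - C
S(A) = -3 (S(A) = 2 - 1*5 = 2 - 5 = -3)
(-471 + S(-1))*(2 - 39) = (-471 - 3)*(2 - 39) = -474*(-37) = 17538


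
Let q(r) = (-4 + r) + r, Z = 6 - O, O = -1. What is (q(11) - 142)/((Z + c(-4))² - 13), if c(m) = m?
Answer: 31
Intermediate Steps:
Z = 7 (Z = 6 - 1*(-1) = 6 + 1 = 7)
q(r) = -4 + 2*r
(q(11) - 142)/((Z + c(-4))² - 13) = ((-4 + 2*11) - 142)/((7 - 4)² - 13) = ((-4 + 22) - 142)/(3² - 13) = (18 - 142)/(9 - 13) = -124/(-4) = -124*(-¼) = 31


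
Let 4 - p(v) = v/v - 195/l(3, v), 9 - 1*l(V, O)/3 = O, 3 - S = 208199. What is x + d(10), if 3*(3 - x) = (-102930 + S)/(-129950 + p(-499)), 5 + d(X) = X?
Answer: 1426260256/198039033 ≈ 7.2019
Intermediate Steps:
S = -208196 (S = 3 - 1*208199 = 3 - 208199 = -208196)
d(X) = -5 + X
l(V, O) = 27 - 3*O
p(v) = 3 + 195/(27 - 3*v) (p(v) = 4 - (v/v - 195/(27 - 3*v)) = 4 - (1 - 195/(27 - 3*v)) = 4 + (-1 + 195/(27 - 3*v)) = 3 + 195/(27 - 3*v))
x = 436065091/198039033 (x = 3 - (-102930 - 208196)/(3*(-129950 + (-92 + 3*(-499))/(-9 - 499))) = 3 - (-311126)/(3*(-129950 + (-92 - 1497)/(-508))) = 3 - (-311126)/(3*(-129950 - 1/508*(-1589))) = 3 - (-311126)/(3*(-129950 + 1589/508)) = 3 - (-311126)/(3*(-66013011/508)) = 3 - (-311126)*(-508)/(3*66013011) = 3 - ⅓*158052008/66013011 = 3 - 158052008/198039033 = 436065091/198039033 ≈ 2.2019)
x + d(10) = 436065091/198039033 + (-5 + 10) = 436065091/198039033 + 5 = 1426260256/198039033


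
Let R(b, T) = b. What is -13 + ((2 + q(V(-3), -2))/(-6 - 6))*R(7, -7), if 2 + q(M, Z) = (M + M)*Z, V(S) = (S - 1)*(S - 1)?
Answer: 73/3 ≈ 24.333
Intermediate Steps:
V(S) = (-1 + S)**2 (V(S) = (-1 + S)*(-1 + S) = (-1 + S)**2)
q(M, Z) = -2 + 2*M*Z (q(M, Z) = -2 + (M + M)*Z = -2 + (2*M)*Z = -2 + 2*M*Z)
-13 + ((2 + q(V(-3), -2))/(-6 - 6))*R(7, -7) = -13 + ((2 + (-2 + 2*(-1 - 3)**2*(-2)))/(-6 - 6))*7 = -13 + ((2 + (-2 + 2*(-4)**2*(-2)))/(-12))*7 = -13 + ((2 + (-2 + 2*16*(-2)))*(-1/12))*7 = -13 + ((2 + (-2 - 64))*(-1/12))*7 = -13 + ((2 - 66)*(-1/12))*7 = -13 - 64*(-1/12)*7 = -13 + (16/3)*7 = -13 + 112/3 = 73/3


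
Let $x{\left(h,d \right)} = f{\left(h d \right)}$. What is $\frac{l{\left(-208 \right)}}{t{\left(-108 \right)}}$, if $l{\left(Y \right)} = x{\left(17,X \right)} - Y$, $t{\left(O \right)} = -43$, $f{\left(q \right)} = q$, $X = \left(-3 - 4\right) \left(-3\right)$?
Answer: $- \frac{565}{43} \approx -13.14$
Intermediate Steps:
$X = 21$ ($X = \left(-7\right) \left(-3\right) = 21$)
$x{\left(h,d \right)} = d h$ ($x{\left(h,d \right)} = h d = d h$)
$l{\left(Y \right)} = 357 - Y$ ($l{\left(Y \right)} = 21 \cdot 17 - Y = 357 - Y$)
$\frac{l{\left(-208 \right)}}{t{\left(-108 \right)}} = \frac{357 - -208}{-43} = \left(357 + 208\right) \left(- \frac{1}{43}\right) = 565 \left(- \frac{1}{43}\right) = - \frac{565}{43}$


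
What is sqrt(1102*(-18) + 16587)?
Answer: 57*I ≈ 57.0*I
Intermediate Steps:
sqrt(1102*(-18) + 16587) = sqrt(-19836 + 16587) = sqrt(-3249) = 57*I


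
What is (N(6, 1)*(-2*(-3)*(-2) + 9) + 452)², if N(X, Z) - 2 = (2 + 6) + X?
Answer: 163216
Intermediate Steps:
N(X, Z) = 10 + X (N(X, Z) = 2 + ((2 + 6) + X) = 2 + (8 + X) = 10 + X)
(N(6, 1)*(-2*(-3)*(-2) + 9) + 452)² = ((10 + 6)*(-2*(-3)*(-2) + 9) + 452)² = (16*(6*(-2) + 9) + 452)² = (16*(-12 + 9) + 452)² = (16*(-3) + 452)² = (-48 + 452)² = 404² = 163216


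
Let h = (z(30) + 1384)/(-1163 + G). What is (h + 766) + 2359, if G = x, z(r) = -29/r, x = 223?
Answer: 88083509/28200 ≈ 3123.5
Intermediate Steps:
G = 223
h = -41491/28200 (h = (-29/30 + 1384)/(-1163 + 223) = (-29*1/30 + 1384)/(-940) = (-29/30 + 1384)*(-1/940) = (41491/30)*(-1/940) = -41491/28200 ≈ -1.4713)
(h + 766) + 2359 = (-41491/28200 + 766) + 2359 = 21559709/28200 + 2359 = 88083509/28200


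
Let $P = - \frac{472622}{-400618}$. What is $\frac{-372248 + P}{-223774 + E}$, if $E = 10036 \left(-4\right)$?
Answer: $\frac{194685087}{138029114} \approx 1.4105$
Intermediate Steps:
$P = \frac{617}{523}$ ($P = \left(-472622\right) \left(- \frac{1}{400618}\right) = \frac{617}{523} \approx 1.1797$)
$E = -40144$
$\frac{-372248 + P}{-223774 + E} = \frac{-372248 + \frac{617}{523}}{-223774 - 40144} = - \frac{194685087}{523 \left(-263918\right)} = \left(- \frac{194685087}{523}\right) \left(- \frac{1}{263918}\right) = \frac{194685087}{138029114}$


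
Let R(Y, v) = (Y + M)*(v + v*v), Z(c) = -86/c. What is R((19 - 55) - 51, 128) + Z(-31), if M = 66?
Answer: -10749226/31 ≈ -3.4675e+5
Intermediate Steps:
R(Y, v) = (66 + Y)*(v + v²) (R(Y, v) = (Y + 66)*(v + v*v) = (66 + Y)*(v + v²))
R((19 - 55) - 51, 128) + Z(-31) = 128*(66 + ((19 - 55) - 51) + 66*128 + ((19 - 55) - 51)*128) - 86/(-31) = 128*(66 + (-36 - 51) + 8448 + (-36 - 51)*128) - 86*(-1/31) = 128*(66 - 87 + 8448 - 87*128) + 86/31 = 128*(66 - 87 + 8448 - 11136) + 86/31 = 128*(-2709) + 86/31 = -346752 + 86/31 = -10749226/31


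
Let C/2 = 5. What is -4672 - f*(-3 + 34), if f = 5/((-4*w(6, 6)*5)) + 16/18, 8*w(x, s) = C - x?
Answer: -84313/18 ≈ -4684.1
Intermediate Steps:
C = 10 (C = 2*5 = 10)
w(x, s) = 5/4 - x/8 (w(x, s) = (10 - x)/8 = 5/4 - x/8)
f = 7/18 (f = 5/((-4*(5/4 - 1/8*6)*5)) + 16/18 = 5/((-4*(5/4 - 3/4)*5)) + 16*(1/18) = 5/((-4*1/2*5)) + 8/9 = 5/((-2*5)) + 8/9 = 5/(-10) + 8/9 = 5*(-1/10) + 8/9 = -1/2 + 8/9 = 7/18 ≈ 0.38889)
-4672 - f*(-3 + 34) = -4672 - 7*(-3 + 34)/18 = -4672 - 7*31/18 = -4672 - 1*217/18 = -4672 - 217/18 = -84313/18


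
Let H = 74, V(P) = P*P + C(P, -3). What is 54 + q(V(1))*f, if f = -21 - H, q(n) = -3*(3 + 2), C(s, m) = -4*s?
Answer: 1479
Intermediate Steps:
V(P) = P² - 4*P (V(P) = P*P - 4*P = P² - 4*P)
q(n) = -15 (q(n) = -3*5 = -15)
f = -95 (f = -21 - 1*74 = -21 - 74 = -95)
54 + q(V(1))*f = 54 - 15*(-95) = 54 + 1425 = 1479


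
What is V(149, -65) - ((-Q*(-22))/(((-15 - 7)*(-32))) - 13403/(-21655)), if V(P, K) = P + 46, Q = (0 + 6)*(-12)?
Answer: 17032183/86620 ≈ 196.63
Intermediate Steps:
Q = -72 (Q = 6*(-12) = -72)
V(P, K) = 46 + P
V(149, -65) - ((-Q*(-22))/(((-15 - 7)*(-32))) - 13403/(-21655)) = (46 + 149) - ((-1*(-72)*(-22))/(((-15 - 7)*(-32))) - 13403/(-21655)) = 195 - ((72*(-22))/((-22*(-32))) - 13403*(-1/21655)) = 195 - (-1584/704 + 13403/21655) = 195 - (-1584*1/704 + 13403/21655) = 195 - (-9/4 + 13403/21655) = 195 - 1*(-141283/86620) = 195 + 141283/86620 = 17032183/86620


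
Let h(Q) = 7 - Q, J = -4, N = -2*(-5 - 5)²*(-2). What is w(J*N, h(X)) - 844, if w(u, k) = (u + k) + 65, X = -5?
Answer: -2367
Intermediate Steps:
N = 400 (N = -2*(-10)²*(-2) = -2*100*(-2) = -200*(-2) = 400)
w(u, k) = 65 + k + u (w(u, k) = (k + u) + 65 = 65 + k + u)
w(J*N, h(X)) - 844 = (65 + (7 - 1*(-5)) - 4*400) - 844 = (65 + (7 + 5) - 1600) - 844 = (65 + 12 - 1600) - 844 = -1523 - 844 = -2367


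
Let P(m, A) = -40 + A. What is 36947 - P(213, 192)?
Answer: 36795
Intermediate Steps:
36947 - P(213, 192) = 36947 - (-40 + 192) = 36947 - 1*152 = 36947 - 152 = 36795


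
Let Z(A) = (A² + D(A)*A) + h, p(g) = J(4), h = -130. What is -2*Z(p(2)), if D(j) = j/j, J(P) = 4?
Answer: 220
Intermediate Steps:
D(j) = 1
p(g) = 4
Z(A) = -130 + A + A² (Z(A) = (A² + 1*A) - 130 = (A² + A) - 130 = (A + A²) - 130 = -130 + A + A²)
-2*Z(p(2)) = -2*(-130 + 4 + 4²) = -2*(-130 + 4 + 16) = -2*(-110) = 220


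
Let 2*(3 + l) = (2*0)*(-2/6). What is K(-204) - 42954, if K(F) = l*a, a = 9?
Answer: -42981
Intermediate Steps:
l = -3 (l = -3 + ((2*0)*(-2/6))/2 = -3 + (0*(-2*⅙))/2 = -3 + (0*(-⅓))/2 = -3 + (½)*0 = -3 + 0 = -3)
K(F) = -27 (K(F) = -3*9 = -27)
K(-204) - 42954 = -27 - 42954 = -42981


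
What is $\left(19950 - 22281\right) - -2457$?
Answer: $126$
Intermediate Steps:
$\left(19950 - 22281\right) - -2457 = -2331 + 2457 = 126$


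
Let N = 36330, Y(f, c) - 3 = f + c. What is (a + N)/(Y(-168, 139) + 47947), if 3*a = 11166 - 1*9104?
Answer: 111052/143763 ≈ 0.77247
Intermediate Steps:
Y(f, c) = 3 + c + f (Y(f, c) = 3 + (f + c) = 3 + (c + f) = 3 + c + f)
a = 2062/3 (a = (11166 - 1*9104)/3 = (11166 - 9104)/3 = (⅓)*2062 = 2062/3 ≈ 687.33)
(a + N)/(Y(-168, 139) + 47947) = (2062/3 + 36330)/((3 + 139 - 168) + 47947) = 111052/(3*(-26 + 47947)) = (111052/3)/47921 = (111052/3)*(1/47921) = 111052/143763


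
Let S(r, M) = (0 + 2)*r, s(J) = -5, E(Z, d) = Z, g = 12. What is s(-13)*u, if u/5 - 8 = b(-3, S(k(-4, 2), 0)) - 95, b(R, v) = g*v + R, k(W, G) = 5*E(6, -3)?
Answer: -15750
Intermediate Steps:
k(W, G) = 30 (k(W, G) = 5*6 = 30)
S(r, M) = 2*r
b(R, v) = R + 12*v (b(R, v) = 12*v + R = R + 12*v)
u = 3150 (u = 40 + 5*((-3 + 12*(2*30)) - 95) = 40 + 5*((-3 + 12*60) - 95) = 40 + 5*((-3 + 720) - 95) = 40 + 5*(717 - 95) = 40 + 5*622 = 40 + 3110 = 3150)
s(-13)*u = -5*3150 = -15750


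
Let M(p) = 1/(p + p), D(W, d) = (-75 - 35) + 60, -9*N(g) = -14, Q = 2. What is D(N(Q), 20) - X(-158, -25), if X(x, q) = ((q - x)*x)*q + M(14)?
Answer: -14711201/28 ≈ -5.2540e+5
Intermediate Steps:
N(g) = 14/9 (N(g) = -⅑*(-14) = 14/9)
D(W, d) = -50 (D(W, d) = -110 + 60 = -50)
M(p) = 1/(2*p)
X(x, q) = 1/28 + q*x*(q - x) (X(x, q) = ((q - x)*x)*q + (½)/14 = (x*(q - x))*q + (½)*(1/14) = q*x*(q - x) + 1/28 = 1/28 + q*x*(q - x))
D(N(Q), 20) - X(-158, -25) = -50 - (1/28 - 158*(-25)² - 1*(-25)*(-158)²) = -50 - (1/28 - 158*625 - 1*(-25)*24964) = -50 - (1/28 - 98750 + 624100) = -50 - 1*14709801/28 = -50 - 14709801/28 = -14711201/28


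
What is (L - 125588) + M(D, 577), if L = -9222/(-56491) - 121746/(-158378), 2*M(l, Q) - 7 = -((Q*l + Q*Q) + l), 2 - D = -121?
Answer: -1465485332831603/4473465799 ≈ -3.2760e+5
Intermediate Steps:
D = 123 (D = 2 - 1*(-121) = 2 + 121 = 123)
M(l, Q) = 7/2 - l/2 - Q²/2 - Q*l/2 (M(l, Q) = 7/2 + (-((Q*l + Q*Q) + l))/2 = 7/2 + (-((Q*l + Q²) + l))/2 = 7/2 + (-((Q² + Q*l) + l))/2 = 7/2 + (-(l + Q² + Q*l))/2 = 7/2 + (-l - Q² - Q*l)/2 = 7/2 + (-l/2 - Q²/2 - Q*l/2) = 7/2 - l/2 - Q²/2 - Q*l/2)
L = 4169057601/4473465799 (L = -9222*(-1/56491) - 121746*(-1/158378) = 9222/56491 + 60873/79189 = 4169057601/4473465799 ≈ 0.93195)
(L - 125588) + M(D, 577) = (4169057601/4473465799 - 125588) + (7/2 - ½*123 - ½*577² - ½*577*123) = -561809453707211/4473465799 + (7/2 - 123/2 - ½*332929 - 70971/2) = -561809453707211/4473465799 + (7/2 - 123/2 - 332929/2 - 70971/2) = -561809453707211/4473465799 - 202008 = -1465485332831603/4473465799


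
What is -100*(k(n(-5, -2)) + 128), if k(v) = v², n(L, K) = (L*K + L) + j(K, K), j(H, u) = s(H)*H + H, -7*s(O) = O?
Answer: -656100/49 ≈ -13390.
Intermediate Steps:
s(O) = -O/7
j(H, u) = H - H²/7 (j(H, u) = (-H/7)*H + H = -H²/7 + H = H - H²/7)
n(L, K) = L + K*L + K*(7 - K)/7 (n(L, K) = (L*K + L) + K*(7 - K)/7 = (K*L + L) + K*(7 - K)/7 = (L + K*L) + K*(7 - K)/7 = L + K*L + K*(7 - K)/7)
-100*(k(n(-5, -2)) + 128) = -100*((-2 - 5 - ⅐*(-2)² - 2*(-5))² + 128) = -100*((-2 - 5 - ⅐*4 + 10)² + 128) = -100*((-2 - 5 - 4/7 + 10)² + 128) = -100*((17/7)² + 128) = -100*(289/49 + 128) = -100*6561/49 = -656100/49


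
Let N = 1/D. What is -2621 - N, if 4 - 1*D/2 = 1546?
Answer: -8083163/3084 ≈ -2621.0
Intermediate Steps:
D = -3084 (D = 8 - 2*1546 = 8 - 3092 = -3084)
N = -1/3084 (N = 1/(-3084) = -1/3084 ≈ -0.00032425)
-2621 - N = -2621 - 1*(-1/3084) = -2621 + 1/3084 = -8083163/3084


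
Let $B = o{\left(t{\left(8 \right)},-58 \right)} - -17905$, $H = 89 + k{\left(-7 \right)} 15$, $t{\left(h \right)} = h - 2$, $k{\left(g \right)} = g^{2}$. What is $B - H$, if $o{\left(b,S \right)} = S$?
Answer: $17023$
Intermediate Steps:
$t{\left(h \right)} = -2 + h$ ($t{\left(h \right)} = h - 2 = -2 + h$)
$H = 824$ ($H = 89 + \left(-7\right)^{2} \cdot 15 = 89 + 49 \cdot 15 = 89 + 735 = 824$)
$B = 17847$ ($B = -58 - -17905 = -58 + 17905 = 17847$)
$B - H = 17847 - 824 = 17023$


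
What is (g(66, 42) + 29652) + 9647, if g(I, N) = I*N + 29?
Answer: 42100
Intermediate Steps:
g(I, N) = 29 + I*N
(g(66, 42) + 29652) + 9647 = ((29 + 66*42) + 29652) + 9647 = ((29 + 2772) + 29652) + 9647 = (2801 + 29652) + 9647 = 32453 + 9647 = 42100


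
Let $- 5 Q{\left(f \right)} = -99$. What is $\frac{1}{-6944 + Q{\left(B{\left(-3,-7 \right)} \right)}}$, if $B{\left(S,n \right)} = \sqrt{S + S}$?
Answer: $- \frac{5}{34621} \approx -0.00014442$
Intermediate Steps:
$B{\left(S,n \right)} = \sqrt{2} \sqrt{S}$ ($B{\left(S,n \right)} = \sqrt{2 S} = \sqrt{2} \sqrt{S}$)
$Q{\left(f \right)} = \frac{99}{5}$ ($Q{\left(f \right)} = \left(- \frac{1}{5}\right) \left(-99\right) = \frac{99}{5}$)
$\frac{1}{-6944 + Q{\left(B{\left(-3,-7 \right)} \right)}} = \frac{1}{-6944 + \frac{99}{5}} = \frac{1}{- \frac{34621}{5}} = - \frac{5}{34621}$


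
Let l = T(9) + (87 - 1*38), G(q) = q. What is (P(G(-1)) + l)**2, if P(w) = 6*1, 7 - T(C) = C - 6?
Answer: 3481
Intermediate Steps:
T(C) = 13 - C (T(C) = 7 - (C - 6) = 7 - (-6 + C) = 7 + (6 - C) = 13 - C)
P(w) = 6
l = 53 (l = (13 - 1*9) + (87 - 1*38) = (13 - 9) + (87 - 38) = 4 + 49 = 53)
(P(G(-1)) + l)**2 = (6 + 53)**2 = 59**2 = 3481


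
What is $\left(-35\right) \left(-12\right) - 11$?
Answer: $409$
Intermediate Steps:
$\left(-35\right) \left(-12\right) - 11 = 420 - 11 = 409$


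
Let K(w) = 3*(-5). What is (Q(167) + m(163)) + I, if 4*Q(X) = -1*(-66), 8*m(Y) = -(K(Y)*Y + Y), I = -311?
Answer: -37/4 ≈ -9.2500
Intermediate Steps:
K(w) = -15
m(Y) = 7*Y/4 (m(Y) = (-(-15*Y + Y))/8 = (-(-14)*Y)/8 = (14*Y)/8 = 7*Y/4)
Q(X) = 33/2 (Q(X) = (-1*(-66))/4 = (¼)*66 = 33/2)
(Q(167) + m(163)) + I = (33/2 + (7/4)*163) - 311 = (33/2 + 1141/4) - 311 = 1207/4 - 311 = -37/4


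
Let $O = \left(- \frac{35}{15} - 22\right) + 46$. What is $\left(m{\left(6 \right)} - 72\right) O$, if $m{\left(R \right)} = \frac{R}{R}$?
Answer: $- \frac{4615}{3} \approx -1538.3$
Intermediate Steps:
$m{\left(R \right)} = 1$
$O = \frac{65}{3}$ ($O = \left(\left(-35\right) \frac{1}{15} - 22\right) + 46 = \left(- \frac{7}{3} - 22\right) + 46 = - \frac{73}{3} + 46 = \frac{65}{3} \approx 21.667$)
$\left(m{\left(6 \right)} - 72\right) O = \left(1 - 72\right) \frac{65}{3} = \left(-71\right) \frac{65}{3} = - \frac{4615}{3}$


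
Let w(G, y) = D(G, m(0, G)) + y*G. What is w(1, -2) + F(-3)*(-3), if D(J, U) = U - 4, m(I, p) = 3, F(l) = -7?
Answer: 18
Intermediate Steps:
D(J, U) = -4 + U
w(G, y) = -1 + G*y (w(G, y) = (-4 + 3) + y*G = -1 + G*y)
w(1, -2) + F(-3)*(-3) = (-1 + 1*(-2)) - 7*(-3) = (-1 - 2) + 21 = -3 + 21 = 18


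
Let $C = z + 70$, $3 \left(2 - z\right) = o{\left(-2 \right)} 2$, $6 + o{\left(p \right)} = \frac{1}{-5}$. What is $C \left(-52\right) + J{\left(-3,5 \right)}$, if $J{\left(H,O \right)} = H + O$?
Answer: $- \frac{59354}{15} \approx -3956.9$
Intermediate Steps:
$o{\left(p \right)} = - \frac{31}{5}$ ($o{\left(p \right)} = -6 + \frac{1}{-5} = -6 - \frac{1}{5} = - \frac{31}{5}$)
$z = \frac{92}{15}$ ($z = 2 - \frac{\left(- \frac{31}{5}\right) 2}{3} = 2 - - \frac{62}{15} = 2 + \frac{62}{15} = \frac{92}{15} \approx 6.1333$)
$C = \frac{1142}{15}$ ($C = \frac{92}{15} + 70 = \frac{1142}{15} \approx 76.133$)
$C \left(-52\right) + J{\left(-3,5 \right)} = \frac{1142}{15} \left(-52\right) + \left(-3 + 5\right) = - \frac{59384}{15} + 2 = - \frac{59354}{15}$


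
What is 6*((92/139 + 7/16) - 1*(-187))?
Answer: 1254999/1112 ≈ 1128.6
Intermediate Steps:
6*((92/139 + 7/16) - 1*(-187)) = 6*((92*(1/139) + 7*(1/16)) + 187) = 6*((92/139 + 7/16) + 187) = 6*(2445/2224 + 187) = 6*(418333/2224) = 1254999/1112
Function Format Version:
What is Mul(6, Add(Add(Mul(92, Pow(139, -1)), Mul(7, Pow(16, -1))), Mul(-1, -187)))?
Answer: Rational(1254999, 1112) ≈ 1128.6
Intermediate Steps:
Mul(6, Add(Add(Mul(92, Pow(139, -1)), Mul(7, Pow(16, -1))), Mul(-1, -187))) = Mul(6, Add(Add(Mul(92, Rational(1, 139)), Mul(7, Rational(1, 16))), 187)) = Mul(6, Add(Add(Rational(92, 139), Rational(7, 16)), 187)) = Mul(6, Add(Rational(2445, 2224), 187)) = Mul(6, Rational(418333, 2224)) = Rational(1254999, 1112)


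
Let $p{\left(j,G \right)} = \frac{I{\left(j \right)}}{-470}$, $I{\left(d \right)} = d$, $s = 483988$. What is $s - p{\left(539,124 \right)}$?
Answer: $\frac{227474899}{470} \approx 4.8399 \cdot 10^{5}$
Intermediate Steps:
$p{\left(j,G \right)} = - \frac{j}{470}$ ($p{\left(j,G \right)} = \frac{j}{-470} = j \left(- \frac{1}{470}\right) = - \frac{j}{470}$)
$s - p{\left(539,124 \right)} = 483988 - \left(- \frac{1}{470}\right) 539 = 483988 - - \frac{539}{470} = 483988 + \frac{539}{470} = \frac{227474899}{470}$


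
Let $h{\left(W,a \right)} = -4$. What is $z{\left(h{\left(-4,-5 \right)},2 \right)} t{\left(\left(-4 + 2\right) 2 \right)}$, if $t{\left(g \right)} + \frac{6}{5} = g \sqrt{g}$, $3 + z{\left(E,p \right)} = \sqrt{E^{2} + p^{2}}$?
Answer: $\frac{2 \left(3 - 2 \sqrt{5}\right) \left(3 + 20 i\right)}{5} \approx -1.7666 - 11.777 i$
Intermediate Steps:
$z{\left(E,p \right)} = -3 + \sqrt{E^{2} + p^{2}}$
$t{\left(g \right)} = - \frac{6}{5} + g^{\frac{3}{2}}$ ($t{\left(g \right)} = - \frac{6}{5} + g \sqrt{g} = - \frac{6}{5} + g^{\frac{3}{2}}$)
$z{\left(h{\left(-4,-5 \right)},2 \right)} t{\left(\left(-4 + 2\right) 2 \right)} = \left(-3 + \sqrt{\left(-4\right)^{2} + 2^{2}}\right) \left(- \frac{6}{5} + \left(\left(-4 + 2\right) 2\right)^{\frac{3}{2}}\right) = \left(-3 + \sqrt{16 + 4}\right) \left(- \frac{6}{5} + \left(\left(-2\right) 2\right)^{\frac{3}{2}}\right) = \left(-3 + \sqrt{20}\right) \left(- \frac{6}{5} + \left(-4\right)^{\frac{3}{2}}\right) = \left(-3 + 2 \sqrt{5}\right) \left(- \frac{6}{5} - 8 i\right)$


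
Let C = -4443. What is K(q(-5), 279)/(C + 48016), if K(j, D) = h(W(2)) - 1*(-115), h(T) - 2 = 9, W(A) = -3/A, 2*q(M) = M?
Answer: 126/43573 ≈ 0.0028917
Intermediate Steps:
q(M) = M/2
h(T) = 11 (h(T) = 2 + 9 = 11)
K(j, D) = 126 (K(j, D) = 11 - 1*(-115) = 11 + 115 = 126)
K(q(-5), 279)/(C + 48016) = 126/(-4443 + 48016) = 126/43573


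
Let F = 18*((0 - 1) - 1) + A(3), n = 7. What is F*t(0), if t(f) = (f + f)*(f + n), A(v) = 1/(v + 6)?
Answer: 0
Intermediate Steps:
A(v) = 1/(6 + v)
t(f) = 2*f*(7 + f) (t(f) = (f + f)*(f + 7) = (2*f)*(7 + f) = 2*f*(7 + f))
F = -323/9 (F = 18*((0 - 1) - 1) + 1/(6 + 3) = 18*(-1 - 1) + 1/9 = 18*(-2) + ⅑ = -36 + ⅑ = -323/9 ≈ -35.889)
F*t(0) = -646*0*(7 + 0)/9 = -646*0*7/9 = -323/9*0 = 0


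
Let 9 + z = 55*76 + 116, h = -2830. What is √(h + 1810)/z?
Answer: 2*I*√255/4287 ≈ 0.0074498*I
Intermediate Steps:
z = 4287 (z = -9 + (55*76 + 116) = -9 + (4180 + 116) = -9 + 4296 = 4287)
√(h + 1810)/z = √(-2830 + 1810)/4287 = √(-1020)*(1/4287) = (2*I*√255)*(1/4287) = 2*I*√255/4287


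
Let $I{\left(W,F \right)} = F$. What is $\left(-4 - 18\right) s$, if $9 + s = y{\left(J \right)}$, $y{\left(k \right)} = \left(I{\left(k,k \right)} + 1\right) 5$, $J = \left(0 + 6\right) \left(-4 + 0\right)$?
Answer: $2728$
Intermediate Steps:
$J = -24$ ($J = 6 \left(-4\right) = -24$)
$y{\left(k \right)} = 5 + 5 k$ ($y{\left(k \right)} = \left(k + 1\right) 5 = \left(1 + k\right) 5 = 5 + 5 k$)
$s = -124$ ($s = -9 + \left(5 + 5 \left(-24\right)\right) = -9 + \left(5 - 120\right) = -9 - 115 = -124$)
$\left(-4 - 18\right) s = \left(-4 - 18\right) \left(-124\right) = \left(-22\right) \left(-124\right) = 2728$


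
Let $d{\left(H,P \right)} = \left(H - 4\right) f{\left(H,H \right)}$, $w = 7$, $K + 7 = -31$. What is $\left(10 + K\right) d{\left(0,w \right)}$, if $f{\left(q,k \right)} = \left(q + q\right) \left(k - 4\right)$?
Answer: $0$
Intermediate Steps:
$K = -38$ ($K = -7 - 31 = -38$)
$f{\left(q,k \right)} = 2 q \left(-4 + k\right)$
$d{\left(H,P \right)} = 2 H \left(-4 + H\right)^{2}$ ($d{\left(H,P \right)} = \left(H - 4\right) 2 H \left(-4 + H\right) = \left(-4 + H\right) 2 H \left(-4 + H\right) = 2 H \left(-4 + H\right)^{2}$)
$\left(10 + K\right) d{\left(0,w \right)} = \left(10 - 38\right) 2 \cdot 0 \left(-4 + 0\right)^{2} = - 28 \cdot 2 \cdot 0 \left(-4\right)^{2} = - 28 \cdot 2 \cdot 0 \cdot 16 = \left(-28\right) 0 = 0$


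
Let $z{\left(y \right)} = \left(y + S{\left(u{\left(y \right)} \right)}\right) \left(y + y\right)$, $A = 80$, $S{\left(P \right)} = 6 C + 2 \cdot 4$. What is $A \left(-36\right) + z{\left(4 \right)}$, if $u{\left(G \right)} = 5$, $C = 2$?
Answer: $-2688$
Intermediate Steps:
$S{\left(P \right)} = 20$ ($S{\left(P \right)} = 6 \cdot 2 + 2 \cdot 4 = 12 + 8 = 20$)
$z{\left(y \right)} = 2 y \left(20 + y\right)$ ($z{\left(y \right)} = \left(y + 20\right) \left(y + y\right) = \left(20 + y\right) 2 y = 2 y \left(20 + y\right)$)
$A \left(-36\right) + z{\left(4 \right)} = 80 \left(-36\right) + 2 \cdot 4 \left(20 + 4\right) = -2880 + 2 \cdot 4 \cdot 24 = -2880 + 192 = -2688$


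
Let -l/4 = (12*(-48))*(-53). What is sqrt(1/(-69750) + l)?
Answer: I*sqrt(2640366720310)/4650 ≈ 349.45*I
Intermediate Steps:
l = -122112 (l = -4*12*(-48)*(-53) = -(-2304)*(-53) = -4*30528 = -122112)
sqrt(1/(-69750) + l) = sqrt(1/(-69750) - 122112) = sqrt(-1/69750 - 122112) = sqrt(-8517312001/69750) = I*sqrt(2640366720310)/4650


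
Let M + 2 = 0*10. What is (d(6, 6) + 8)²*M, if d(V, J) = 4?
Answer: -288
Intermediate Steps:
M = -2 (M = -2 + 0*10 = -2 + 0 = -2)
(d(6, 6) + 8)²*M = (4 + 8)²*(-2) = 12²*(-2) = 144*(-2) = -288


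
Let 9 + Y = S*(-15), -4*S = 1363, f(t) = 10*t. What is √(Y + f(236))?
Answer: √29849/2 ≈ 86.384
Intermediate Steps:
S = -1363/4 (S = -¼*1363 = -1363/4 ≈ -340.75)
Y = 20409/4 (Y = -9 - 1363/4*(-15) = -9 + 20445/4 = 20409/4 ≈ 5102.3)
√(Y + f(236)) = √(20409/4 + 10*236) = √(20409/4 + 2360) = √(29849/4) = √29849/2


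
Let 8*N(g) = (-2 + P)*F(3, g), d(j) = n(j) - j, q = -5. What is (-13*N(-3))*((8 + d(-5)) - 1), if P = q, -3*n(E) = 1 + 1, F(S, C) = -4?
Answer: -1547/3 ≈ -515.67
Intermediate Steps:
n(E) = -2/3 (n(E) = -(1 + 1)/3 = -1/3*2 = -2/3)
P = -5
d(j) = -2/3 - j
N(g) = 7/2 (N(g) = ((-2 - 5)*(-4))/8 = (-7*(-4))/8 = (1/8)*28 = 7/2)
(-13*N(-3))*((8 + d(-5)) - 1) = (-13*7/2)*((8 + (-2/3 - 1*(-5))) - 1) = -91*((8 + (-2/3 + 5)) - 1)/2 = -91*((8 + 13/3) - 1)/2 = -91*(37/3 - 1)/2 = -91/2*34/3 = -1547/3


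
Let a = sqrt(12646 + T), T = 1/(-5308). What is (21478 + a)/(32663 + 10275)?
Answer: 10739/21469 + sqrt(89074831209)/113957452 ≈ 0.50283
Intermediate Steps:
T = -1/5308 ≈ -0.00018839
a = sqrt(89074831209)/2654 (a = sqrt(12646 - 1/5308) = sqrt(67124967/5308) = sqrt(89074831209)/2654 ≈ 112.45)
(21478 + a)/(32663 + 10275) = (21478 + sqrt(89074831209)/2654)/(32663 + 10275) = (21478 + sqrt(89074831209)/2654)/42938 = (21478 + sqrt(89074831209)/2654)*(1/42938) = 10739/21469 + sqrt(89074831209)/113957452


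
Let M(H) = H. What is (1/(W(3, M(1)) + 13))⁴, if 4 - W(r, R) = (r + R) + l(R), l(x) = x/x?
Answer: 1/20736 ≈ 4.8225e-5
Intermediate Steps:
l(x) = 1
W(r, R) = 3 - R - r (W(r, R) = 4 - ((r + R) + 1) = 4 - ((R + r) + 1) = 4 - (1 + R + r) = 4 + (-1 - R - r) = 3 - R - r)
(1/(W(3, M(1)) + 13))⁴ = (1/((3 - 1*1 - 1*3) + 13))⁴ = (1/((3 - 1 - 3) + 13))⁴ = (1/(-1 + 13))⁴ = (1/12)⁴ = 1/20736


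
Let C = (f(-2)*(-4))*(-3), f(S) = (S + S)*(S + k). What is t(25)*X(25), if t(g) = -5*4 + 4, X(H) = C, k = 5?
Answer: 2304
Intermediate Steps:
f(S) = 2*S*(5 + S) (f(S) = (S + S)*(S + 5) = (2*S)*(5 + S) = 2*S*(5 + S))
C = -144 (C = ((2*(-2)*(5 - 2))*(-4))*(-3) = ((2*(-2)*3)*(-4))*(-3) = -12*(-4)*(-3) = 48*(-3) = -144)
X(H) = -144
t(g) = -16 (t(g) = -20 + 4 = -16)
t(25)*X(25) = -16*(-144) = 2304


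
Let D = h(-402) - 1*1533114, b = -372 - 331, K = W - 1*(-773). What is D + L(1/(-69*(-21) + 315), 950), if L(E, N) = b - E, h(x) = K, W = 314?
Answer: -2703735721/1764 ≈ -1.5327e+6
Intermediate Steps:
K = 1087 (K = 314 - 1*(-773) = 314 + 773 = 1087)
h(x) = 1087
b = -703
L(E, N) = -703 - E
D = -1532027 (D = 1087 - 1*1533114 = 1087 - 1533114 = -1532027)
D + L(1/(-69*(-21) + 315), 950) = -1532027 + (-703 - 1/(-69*(-21) + 315)) = -1532027 + (-703 - 1/(1449 + 315)) = -1532027 + (-703 - 1/1764) = -1532027 - 1240093/1764 = -2703735721/1764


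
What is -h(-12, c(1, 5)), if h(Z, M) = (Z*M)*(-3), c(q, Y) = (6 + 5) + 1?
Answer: -432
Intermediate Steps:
c(q, Y) = 12 (c(q, Y) = 11 + 1 = 12)
h(Z, M) = -3*M*Z (h(Z, M) = (M*Z)*(-3) = -3*M*Z)
-h(-12, c(1, 5)) = -(-3)*12*(-12) = -1*432 = -432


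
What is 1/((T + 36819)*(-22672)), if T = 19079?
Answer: -1/1267319456 ≈ -7.8907e-10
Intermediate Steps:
1/((T + 36819)*(-22672)) = 1/((19079 + 36819)*(-22672)) = -1/22672/55898 = (1/55898)*(-1/22672) = -1/1267319456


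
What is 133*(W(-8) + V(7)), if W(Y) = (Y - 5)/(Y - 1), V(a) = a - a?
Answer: 1729/9 ≈ 192.11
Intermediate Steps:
V(a) = 0
W(Y) = (-5 + Y)/(-1 + Y)
133*(W(-8) + V(7)) = 133*((-5 - 8)/(-1 - 8) + 0) = 133*(-13/(-9) + 0) = 133*(-⅑*(-13) + 0) = 133*(13/9 + 0) = 133*(13/9) = 1729/9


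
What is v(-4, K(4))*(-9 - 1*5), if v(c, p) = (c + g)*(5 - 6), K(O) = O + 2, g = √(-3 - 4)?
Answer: -56 + 14*I*√7 ≈ -56.0 + 37.041*I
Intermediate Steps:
g = I*√7 (g = √(-7) = I*√7 ≈ 2.6458*I)
K(O) = 2 + O
v(c, p) = -c - I*√7 (v(c, p) = (c + I*√7)*(5 - 6) = (c + I*√7)*(-1) = -c - I*√7)
v(-4, K(4))*(-9 - 1*5) = (-1*(-4) - I*√7)*(-9 - 1*5) = (4 - I*√7)*(-9 - 5) = (4 - I*√7)*(-14) = -56 + 14*I*√7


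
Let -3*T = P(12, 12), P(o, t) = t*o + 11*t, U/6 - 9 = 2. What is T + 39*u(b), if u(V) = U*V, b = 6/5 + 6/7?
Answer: 182108/35 ≈ 5203.1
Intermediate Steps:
U = 66 (U = 54 + 6*2 = 54 + 12 = 66)
b = 72/35 (b = 6*(⅕) + 6*(⅐) = 6/5 + 6/7 = 72/35 ≈ 2.0571)
P(o, t) = 11*t + o*t (P(o, t) = o*t + 11*t = 11*t + o*t)
T = -92 (T = -4*(11 + 12) = -4*23 = -⅓*276 = -92)
u(V) = 66*V
T + 39*u(b) = -92 + 39*(66*(72/35)) = -92 + 39*(4752/35) = -92 + 185328/35 = 182108/35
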